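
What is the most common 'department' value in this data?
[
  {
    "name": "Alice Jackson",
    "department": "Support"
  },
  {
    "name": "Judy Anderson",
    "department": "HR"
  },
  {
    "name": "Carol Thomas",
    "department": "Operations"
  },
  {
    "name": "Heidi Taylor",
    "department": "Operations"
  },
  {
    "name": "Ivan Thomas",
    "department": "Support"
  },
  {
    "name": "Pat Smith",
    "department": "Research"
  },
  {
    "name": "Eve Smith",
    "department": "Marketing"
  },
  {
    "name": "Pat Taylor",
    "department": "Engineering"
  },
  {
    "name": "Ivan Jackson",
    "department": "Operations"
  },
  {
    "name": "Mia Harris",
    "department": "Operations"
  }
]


Counting 'department' values across 10 records:

  Operations: 4 ####
  Support: 2 ##
  HR: 1 #
  Research: 1 #
  Marketing: 1 #
  Engineering: 1 #

Most common: Operations (4 times)

Operations (4 times)


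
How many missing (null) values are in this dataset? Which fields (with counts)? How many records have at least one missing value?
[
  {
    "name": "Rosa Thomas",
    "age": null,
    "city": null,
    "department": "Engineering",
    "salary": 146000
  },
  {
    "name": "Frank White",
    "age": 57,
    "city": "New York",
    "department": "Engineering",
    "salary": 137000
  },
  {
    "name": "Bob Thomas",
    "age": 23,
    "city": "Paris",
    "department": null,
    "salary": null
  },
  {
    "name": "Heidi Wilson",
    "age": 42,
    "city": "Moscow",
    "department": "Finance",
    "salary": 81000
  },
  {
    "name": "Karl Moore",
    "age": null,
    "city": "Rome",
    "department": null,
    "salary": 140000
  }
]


Checking for missing (null) values in 5 records:

  Rosa Thomas: age, city
  Frank White: complete
  Bob Thomas: department, salary
  Heidi Wilson: complete
  Karl Moore: age, department

Per field:
  name: 0 missing
  age: 2 missing
  city: 1 missing
  department: 2 missing
  salary: 1 missing

Total missing values: 6
Records with any missing: 3

6 missing values (age: 2, city: 1, department: 2, salary: 1); 3 incomplete records


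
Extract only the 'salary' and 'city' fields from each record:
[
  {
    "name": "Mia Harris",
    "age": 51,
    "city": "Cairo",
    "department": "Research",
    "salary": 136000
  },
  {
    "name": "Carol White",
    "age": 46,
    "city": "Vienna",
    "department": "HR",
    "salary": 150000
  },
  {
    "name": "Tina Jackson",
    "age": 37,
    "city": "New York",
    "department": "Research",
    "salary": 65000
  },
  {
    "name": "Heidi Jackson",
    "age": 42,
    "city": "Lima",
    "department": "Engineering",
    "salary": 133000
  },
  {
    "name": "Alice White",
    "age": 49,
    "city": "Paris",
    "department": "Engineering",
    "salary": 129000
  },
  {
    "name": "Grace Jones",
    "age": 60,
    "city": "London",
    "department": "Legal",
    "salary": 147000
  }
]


Original: 6 records with fields: name, age, city, department, salary
Keep: ['salary', 'city']
Drop: ['name', 'age', 'department']
Result: 6 records, 2 fields each

[
  {
    "salary": 136000,
    "city": "Cairo"
  },
  {
    "salary": 150000,
    "city": "Vienna"
  },
  {
    "salary": 65000,
    "city": "New York"
  },
  {
    "salary": 133000,
    "city": "Lima"
  },
  {
    "salary": 129000,
    "city": "Paris"
  },
  {
    "salary": 147000,
    "city": "London"
  }
]


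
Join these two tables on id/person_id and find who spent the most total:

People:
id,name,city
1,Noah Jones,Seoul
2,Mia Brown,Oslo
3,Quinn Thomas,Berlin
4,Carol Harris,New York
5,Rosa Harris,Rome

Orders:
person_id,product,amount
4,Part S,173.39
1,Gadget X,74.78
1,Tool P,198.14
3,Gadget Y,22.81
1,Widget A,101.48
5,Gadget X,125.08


Join on: people.id = orders.person_id

Joined rows:
  Carol Harris (New York) bought Part S for $173.39
  Noah Jones (Seoul) bought Gadget X for $74.78
  Noah Jones (Seoul) bought Tool P for $198.14
  Quinn Thomas (Berlin) bought Gadget Y for $22.81
  Noah Jones (Seoul) bought Widget A for $101.48
  Rosa Harris (Rome) bought Gadget X for $125.08

Total per person:
  Noah Jones: $374.40
  Carol Harris: $173.39
  Rosa Harris: $125.08
  Quinn Thomas: $22.81

Top spender: Noah Jones ($374.40)

Noah Jones ($374.40)


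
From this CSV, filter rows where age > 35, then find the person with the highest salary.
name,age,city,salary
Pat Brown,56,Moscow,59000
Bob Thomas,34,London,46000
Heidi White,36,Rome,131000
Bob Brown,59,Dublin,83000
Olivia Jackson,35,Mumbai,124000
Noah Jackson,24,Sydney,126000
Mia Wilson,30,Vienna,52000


Filter: age > 35
Sort by: salary (descending)

Filtered records (3):
  Heidi White, age 36, salary $131000
  Bob Brown, age 59, salary $83000
  Pat Brown, age 56, salary $59000

Highest salary: Heidi White ($131000)

Heidi White


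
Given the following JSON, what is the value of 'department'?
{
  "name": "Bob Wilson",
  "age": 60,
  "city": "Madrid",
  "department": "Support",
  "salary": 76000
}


Looking up field 'department'
Value: Support

Support


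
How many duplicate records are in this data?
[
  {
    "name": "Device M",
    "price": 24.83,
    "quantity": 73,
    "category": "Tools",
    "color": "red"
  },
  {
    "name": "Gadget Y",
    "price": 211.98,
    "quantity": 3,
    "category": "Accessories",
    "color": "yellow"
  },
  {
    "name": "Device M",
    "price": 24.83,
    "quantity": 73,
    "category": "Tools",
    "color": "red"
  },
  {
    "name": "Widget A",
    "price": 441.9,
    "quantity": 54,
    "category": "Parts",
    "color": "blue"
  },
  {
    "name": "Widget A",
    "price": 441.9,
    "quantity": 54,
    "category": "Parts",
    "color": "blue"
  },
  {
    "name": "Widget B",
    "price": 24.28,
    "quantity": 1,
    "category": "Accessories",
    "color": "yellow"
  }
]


Checking 6 records for duplicates:

  Row 1: Device M ($24.83, qty 73)
  Row 2: Gadget Y ($211.98, qty 3)
  Row 3: Device M ($24.83, qty 73) <-- DUPLICATE
  Row 4: Widget A ($441.9, qty 54)
  Row 5: Widget A ($441.9, qty 54) <-- DUPLICATE
  Row 6: Widget B ($24.28, qty 1)

Duplicates found: 2
Unique records: 4

2 duplicates, 4 unique


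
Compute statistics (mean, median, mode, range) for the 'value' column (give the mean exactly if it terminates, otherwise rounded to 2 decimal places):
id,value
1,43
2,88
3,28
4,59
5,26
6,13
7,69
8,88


Data: [43, 88, 28, 59, 26, 13, 69, 88]
Count: 8
Sum: 414
Mean: 414/8 = 51.75
Sorted: [13, 26, 28, 43, 59, 69, 88, 88]
Median: 51.0
Mode: 88 (2 times)
Range: 88 - 13 = 75
Min: 13, Max: 88

mean=51.75, median=51.0, mode=88, range=75


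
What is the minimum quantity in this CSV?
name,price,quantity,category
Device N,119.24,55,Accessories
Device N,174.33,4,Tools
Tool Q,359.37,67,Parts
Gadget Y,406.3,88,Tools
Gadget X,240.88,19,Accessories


Computing minimum quantity:
Values: [55, 4, 67, 88, 19]
Min = 4

4


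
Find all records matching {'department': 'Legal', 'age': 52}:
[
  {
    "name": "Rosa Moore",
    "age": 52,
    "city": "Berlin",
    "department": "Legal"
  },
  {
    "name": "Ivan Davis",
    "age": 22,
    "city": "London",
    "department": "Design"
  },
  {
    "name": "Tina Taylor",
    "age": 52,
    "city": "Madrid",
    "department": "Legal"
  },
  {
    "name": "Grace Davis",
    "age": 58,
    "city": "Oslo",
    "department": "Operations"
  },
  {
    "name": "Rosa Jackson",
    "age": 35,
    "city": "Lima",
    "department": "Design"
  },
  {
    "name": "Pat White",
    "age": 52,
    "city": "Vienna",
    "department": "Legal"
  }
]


Search criteria: {'department': 'Legal', 'age': 52}

Checking 6 records:
  Rosa Moore: {department: Legal, age: 52} <-- MATCH
  Ivan Davis: {department: Design, age: 22}
  Tina Taylor: {department: Legal, age: 52} <-- MATCH
  Grace Davis: {department: Operations, age: 58}
  Rosa Jackson: {department: Design, age: 35}
  Pat White: {department: Legal, age: 52} <-- MATCH

Matches: ["Rosa Moore", "Tina Taylor", "Pat White"]

["Rosa Moore", "Tina Taylor", "Pat White"]


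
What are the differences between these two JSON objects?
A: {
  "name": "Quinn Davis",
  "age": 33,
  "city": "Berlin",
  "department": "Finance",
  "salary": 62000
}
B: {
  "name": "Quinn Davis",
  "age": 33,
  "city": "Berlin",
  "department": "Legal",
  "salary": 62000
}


Comparing each field (in key order):
  name: same
  age: same
  city: same
  department: DIFFERENT
  salary: same
Differences:
  department: Finance -> Legal

1 field(s) changed

1 change: department


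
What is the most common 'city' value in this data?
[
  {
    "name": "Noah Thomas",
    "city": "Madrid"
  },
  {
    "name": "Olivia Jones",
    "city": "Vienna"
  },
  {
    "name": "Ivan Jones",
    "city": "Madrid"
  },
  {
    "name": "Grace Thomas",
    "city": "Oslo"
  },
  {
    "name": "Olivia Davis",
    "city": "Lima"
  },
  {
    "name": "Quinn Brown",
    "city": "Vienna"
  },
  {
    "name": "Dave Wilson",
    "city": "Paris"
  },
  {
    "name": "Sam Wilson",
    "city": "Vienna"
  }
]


Counting 'city' values across 8 records:

  Vienna: 3 ###
  Madrid: 2 ##
  Oslo: 1 #
  Lima: 1 #
  Paris: 1 #

Most common: Vienna (3 times)

Vienna (3 times)


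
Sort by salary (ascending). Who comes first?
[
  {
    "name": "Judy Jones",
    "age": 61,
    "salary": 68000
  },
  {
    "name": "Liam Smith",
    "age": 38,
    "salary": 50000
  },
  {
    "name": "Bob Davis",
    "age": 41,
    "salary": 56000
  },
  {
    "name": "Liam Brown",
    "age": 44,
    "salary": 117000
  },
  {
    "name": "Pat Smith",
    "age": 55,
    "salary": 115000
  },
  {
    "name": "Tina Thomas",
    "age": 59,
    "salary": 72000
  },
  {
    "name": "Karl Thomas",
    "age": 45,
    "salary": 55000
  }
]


Sort by: salary (ascending)

Sorted order:
  1. Liam Smith (salary = 50000)
  2. Karl Thomas (salary = 55000)
  3. Bob Davis (salary = 56000)
  4. Judy Jones (salary = 68000)
  5. Tina Thomas (salary = 72000)
  6. Pat Smith (salary = 115000)
  7. Liam Brown (salary = 117000)

First: Liam Smith

Liam Smith


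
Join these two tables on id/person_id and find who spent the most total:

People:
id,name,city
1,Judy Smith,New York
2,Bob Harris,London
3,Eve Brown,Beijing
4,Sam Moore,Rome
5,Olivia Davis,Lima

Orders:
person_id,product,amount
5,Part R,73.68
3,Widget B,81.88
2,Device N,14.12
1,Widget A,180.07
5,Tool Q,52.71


Join on: people.id = orders.person_id

Joined rows:
  Olivia Davis (Lima) bought Part R for $73.68
  Eve Brown (Beijing) bought Widget B for $81.88
  Bob Harris (London) bought Device N for $14.12
  Judy Smith (New York) bought Widget A for $180.07
  Olivia Davis (Lima) bought Tool Q for $52.71

Total per person:
  Judy Smith: $180.07
  Olivia Davis: $126.39
  Eve Brown: $81.88
  Bob Harris: $14.12

Top spender: Judy Smith ($180.07)

Judy Smith ($180.07)


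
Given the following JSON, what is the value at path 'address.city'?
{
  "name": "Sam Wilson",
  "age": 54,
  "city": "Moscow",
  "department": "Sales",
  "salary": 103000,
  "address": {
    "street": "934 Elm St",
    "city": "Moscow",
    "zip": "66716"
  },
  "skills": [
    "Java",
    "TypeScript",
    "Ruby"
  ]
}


Query: address.city
Path: address -> city
Value: Moscow

Moscow


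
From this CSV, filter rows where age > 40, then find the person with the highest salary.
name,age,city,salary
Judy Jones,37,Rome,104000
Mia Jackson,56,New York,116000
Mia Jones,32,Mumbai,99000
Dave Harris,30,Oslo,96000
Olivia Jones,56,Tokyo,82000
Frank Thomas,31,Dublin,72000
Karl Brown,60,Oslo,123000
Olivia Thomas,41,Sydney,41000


Filter: age > 40
Sort by: salary (descending)

Filtered records (4):
  Karl Brown, age 60, salary $123000
  Mia Jackson, age 56, salary $116000
  Olivia Jones, age 56, salary $82000
  Olivia Thomas, age 41, salary $41000

Highest salary: Karl Brown ($123000)

Karl Brown


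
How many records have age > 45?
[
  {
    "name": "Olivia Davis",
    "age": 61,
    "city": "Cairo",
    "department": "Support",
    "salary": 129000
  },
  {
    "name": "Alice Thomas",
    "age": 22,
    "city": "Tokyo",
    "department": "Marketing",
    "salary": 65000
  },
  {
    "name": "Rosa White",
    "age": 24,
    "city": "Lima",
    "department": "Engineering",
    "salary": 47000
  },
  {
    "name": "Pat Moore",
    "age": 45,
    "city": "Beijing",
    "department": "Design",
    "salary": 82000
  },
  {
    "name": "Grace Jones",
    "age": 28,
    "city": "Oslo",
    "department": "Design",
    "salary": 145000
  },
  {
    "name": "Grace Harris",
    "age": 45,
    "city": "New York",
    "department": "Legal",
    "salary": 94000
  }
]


Data: 6 records
Condition: age > 45

Checking each record:
  Olivia Davis: 61 MATCH
  Alice Thomas: 22
  Rosa White: 24
  Pat Moore: 45
  Grace Jones: 28
  Grace Harris: 45

Count: 1

1


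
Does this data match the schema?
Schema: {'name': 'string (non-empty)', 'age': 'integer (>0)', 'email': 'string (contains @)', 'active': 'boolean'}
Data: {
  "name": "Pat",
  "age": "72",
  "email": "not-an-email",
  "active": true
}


Validating each field against schema:
  name: OK (non-empty string)
  age: FAIL ("72" is not an integer)
  email: FAIL ("not-an-email" does not contain @)
  active: OK (boolean)

Result: INVALID (2 errors: age, email)

INVALID (2 errors: age, email)


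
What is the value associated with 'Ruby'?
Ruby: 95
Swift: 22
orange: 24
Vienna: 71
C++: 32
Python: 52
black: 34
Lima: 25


Looking up key 'Ruby'
Value: 95

95


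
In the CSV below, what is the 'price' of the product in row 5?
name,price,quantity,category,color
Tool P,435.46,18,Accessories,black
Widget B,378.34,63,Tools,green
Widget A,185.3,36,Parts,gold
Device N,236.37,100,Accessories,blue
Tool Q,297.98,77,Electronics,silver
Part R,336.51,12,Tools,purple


Query: Row 5 ('Tool Q'), column 'price'
Value: 297.98

297.98


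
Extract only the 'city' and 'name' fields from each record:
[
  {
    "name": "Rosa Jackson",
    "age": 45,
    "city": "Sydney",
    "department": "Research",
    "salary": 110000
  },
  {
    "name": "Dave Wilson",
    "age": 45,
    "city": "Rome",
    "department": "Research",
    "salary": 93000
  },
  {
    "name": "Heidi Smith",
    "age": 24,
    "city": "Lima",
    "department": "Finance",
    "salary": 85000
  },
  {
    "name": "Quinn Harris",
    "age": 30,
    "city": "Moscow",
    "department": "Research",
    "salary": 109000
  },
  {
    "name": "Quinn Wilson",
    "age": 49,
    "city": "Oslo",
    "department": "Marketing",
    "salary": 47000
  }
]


Original: 5 records with fields: name, age, city, department, salary
Keep: ['city', 'name']
Drop: ['age', 'department', 'salary']
Result: 5 records, 2 fields each

[
  {
    "city": "Sydney",
    "name": "Rosa Jackson"
  },
  {
    "city": "Rome",
    "name": "Dave Wilson"
  },
  {
    "city": "Lima",
    "name": "Heidi Smith"
  },
  {
    "city": "Moscow",
    "name": "Quinn Harris"
  },
  {
    "city": "Oslo",
    "name": "Quinn Wilson"
  }
]


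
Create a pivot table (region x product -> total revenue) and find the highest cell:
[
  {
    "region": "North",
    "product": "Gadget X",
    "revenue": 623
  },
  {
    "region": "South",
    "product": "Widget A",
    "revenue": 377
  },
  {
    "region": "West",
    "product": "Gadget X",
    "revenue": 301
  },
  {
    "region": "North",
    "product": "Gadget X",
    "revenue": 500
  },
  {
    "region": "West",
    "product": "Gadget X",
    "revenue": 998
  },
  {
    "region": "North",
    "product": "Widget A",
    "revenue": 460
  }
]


Pivot: region (rows) x product (columns) -> total revenue

     Gadget X      Widget A    
North         1123           460  
South            0           377  
West          1299             0  

Highest: West / Gadget X = $1299

West / Gadget X = $1299


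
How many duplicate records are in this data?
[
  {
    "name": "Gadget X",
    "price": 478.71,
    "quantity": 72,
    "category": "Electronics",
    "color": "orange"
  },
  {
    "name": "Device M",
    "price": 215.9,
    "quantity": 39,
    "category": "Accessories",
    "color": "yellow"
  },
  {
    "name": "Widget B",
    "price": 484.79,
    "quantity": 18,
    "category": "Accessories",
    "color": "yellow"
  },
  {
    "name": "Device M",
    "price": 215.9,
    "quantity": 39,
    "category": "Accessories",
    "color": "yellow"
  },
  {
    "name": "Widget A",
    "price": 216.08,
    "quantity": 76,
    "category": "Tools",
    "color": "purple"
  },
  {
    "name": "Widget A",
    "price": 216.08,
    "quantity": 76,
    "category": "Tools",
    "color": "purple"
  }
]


Checking 6 records for duplicates:

  Row 1: Gadget X ($478.71, qty 72)
  Row 2: Device M ($215.9, qty 39)
  Row 3: Widget B ($484.79, qty 18)
  Row 4: Device M ($215.9, qty 39) <-- DUPLICATE
  Row 5: Widget A ($216.08, qty 76)
  Row 6: Widget A ($216.08, qty 76) <-- DUPLICATE

Duplicates found: 2
Unique records: 4

2 duplicates, 4 unique


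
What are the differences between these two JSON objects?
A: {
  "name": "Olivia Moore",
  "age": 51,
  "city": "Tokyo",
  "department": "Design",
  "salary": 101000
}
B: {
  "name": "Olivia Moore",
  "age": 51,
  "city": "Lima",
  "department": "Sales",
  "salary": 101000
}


Comparing each field (in key order):
  name: same
  age: same
  city: DIFFERENT
  department: DIFFERENT
  salary: same
Differences:
  city: Tokyo -> Lima
  department: Design -> Sales

2 field(s) changed

2 changes: city, department


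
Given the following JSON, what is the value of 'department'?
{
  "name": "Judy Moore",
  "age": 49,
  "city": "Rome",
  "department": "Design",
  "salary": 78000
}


Looking up field 'department'
Value: Design

Design


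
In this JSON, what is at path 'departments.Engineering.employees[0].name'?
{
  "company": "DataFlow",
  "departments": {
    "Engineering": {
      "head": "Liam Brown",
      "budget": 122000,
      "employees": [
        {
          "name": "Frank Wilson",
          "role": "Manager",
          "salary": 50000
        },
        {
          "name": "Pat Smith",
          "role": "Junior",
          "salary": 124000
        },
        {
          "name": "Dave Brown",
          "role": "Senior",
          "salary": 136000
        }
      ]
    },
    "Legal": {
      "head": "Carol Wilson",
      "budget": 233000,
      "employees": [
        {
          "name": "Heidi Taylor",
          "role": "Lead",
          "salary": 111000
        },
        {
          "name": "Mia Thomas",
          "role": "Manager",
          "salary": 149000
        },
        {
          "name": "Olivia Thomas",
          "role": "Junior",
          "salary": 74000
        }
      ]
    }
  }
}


Path: departments.Engineering.employees[0].name

Navigate:
  -> departments
  -> Engineering
  -> employees[0].name = 'Frank Wilson'

Frank Wilson


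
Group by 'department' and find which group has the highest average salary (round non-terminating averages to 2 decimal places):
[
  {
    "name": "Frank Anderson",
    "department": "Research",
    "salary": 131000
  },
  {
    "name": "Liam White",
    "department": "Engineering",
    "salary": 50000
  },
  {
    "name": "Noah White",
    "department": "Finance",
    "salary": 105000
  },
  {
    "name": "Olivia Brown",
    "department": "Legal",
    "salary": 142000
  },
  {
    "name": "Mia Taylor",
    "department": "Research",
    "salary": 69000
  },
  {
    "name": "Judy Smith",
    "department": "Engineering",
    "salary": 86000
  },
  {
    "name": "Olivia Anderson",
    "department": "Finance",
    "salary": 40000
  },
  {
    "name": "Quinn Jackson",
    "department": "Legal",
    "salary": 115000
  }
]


Group by: department

Groups:
  Engineering: 2 people, avg salary = 136000/2 = $68000
  Finance: 2 people, avg salary = 145000/2 = $72500
  Legal: 2 people, avg salary = 257000/2 = $128500
  Research: 2 people, avg salary = 200000/2 = $100000

Highest average salary: Legal ($128500)

Legal ($128500)


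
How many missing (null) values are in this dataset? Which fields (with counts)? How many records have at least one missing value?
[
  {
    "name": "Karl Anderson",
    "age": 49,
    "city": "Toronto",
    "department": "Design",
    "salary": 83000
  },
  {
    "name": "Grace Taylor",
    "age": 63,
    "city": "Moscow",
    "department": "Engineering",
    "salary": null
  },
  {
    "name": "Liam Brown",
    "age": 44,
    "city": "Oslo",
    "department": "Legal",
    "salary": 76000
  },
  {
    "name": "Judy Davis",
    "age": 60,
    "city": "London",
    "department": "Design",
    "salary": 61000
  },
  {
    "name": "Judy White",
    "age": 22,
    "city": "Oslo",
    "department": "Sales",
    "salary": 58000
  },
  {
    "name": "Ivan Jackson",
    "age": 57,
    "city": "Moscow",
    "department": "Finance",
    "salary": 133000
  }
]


Checking for missing (null) values in 6 records:

  Karl Anderson: complete
  Grace Taylor: salary
  Liam Brown: complete
  Judy Davis: complete
  Judy White: complete
  Ivan Jackson: complete

Per field:
  name: 0 missing
  age: 0 missing
  city: 0 missing
  department: 0 missing
  salary: 1 missing

Total missing values: 1
Records with any missing: 1

1 missing values (salary: 1); 1 incomplete records


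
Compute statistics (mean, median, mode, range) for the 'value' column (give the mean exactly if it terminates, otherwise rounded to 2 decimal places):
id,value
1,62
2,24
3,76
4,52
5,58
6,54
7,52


Data: [62, 24, 76, 52, 58, 54, 52]
Count: 7
Sum: 378
Mean: 378/7 = 54
Sorted: [24, 52, 52, 54, 58, 62, 76]
Median: 54.0
Mode: 52 (2 times)
Range: 76 - 24 = 52
Min: 24, Max: 76

mean=54, median=54.0, mode=52, range=52


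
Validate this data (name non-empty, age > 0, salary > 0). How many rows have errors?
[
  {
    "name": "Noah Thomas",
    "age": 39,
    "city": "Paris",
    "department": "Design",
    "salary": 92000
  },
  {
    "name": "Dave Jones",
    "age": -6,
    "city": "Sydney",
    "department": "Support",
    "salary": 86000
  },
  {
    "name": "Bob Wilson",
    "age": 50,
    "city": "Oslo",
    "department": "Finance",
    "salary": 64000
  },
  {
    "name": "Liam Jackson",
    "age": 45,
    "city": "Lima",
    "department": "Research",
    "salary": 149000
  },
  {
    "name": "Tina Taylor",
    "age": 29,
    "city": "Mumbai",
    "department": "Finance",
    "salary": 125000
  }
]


Validating 5 records:
Rules: name non-empty, age > 0, salary > 0

  Row 1 (Noah Thomas): OK
  Row 2 (Dave Jones): negative age: -6
  Row 3 (Bob Wilson): OK
  Row 4 (Liam Jackson): OK
  Row 5 (Tina Taylor): OK

Total errors: 1

1 errors


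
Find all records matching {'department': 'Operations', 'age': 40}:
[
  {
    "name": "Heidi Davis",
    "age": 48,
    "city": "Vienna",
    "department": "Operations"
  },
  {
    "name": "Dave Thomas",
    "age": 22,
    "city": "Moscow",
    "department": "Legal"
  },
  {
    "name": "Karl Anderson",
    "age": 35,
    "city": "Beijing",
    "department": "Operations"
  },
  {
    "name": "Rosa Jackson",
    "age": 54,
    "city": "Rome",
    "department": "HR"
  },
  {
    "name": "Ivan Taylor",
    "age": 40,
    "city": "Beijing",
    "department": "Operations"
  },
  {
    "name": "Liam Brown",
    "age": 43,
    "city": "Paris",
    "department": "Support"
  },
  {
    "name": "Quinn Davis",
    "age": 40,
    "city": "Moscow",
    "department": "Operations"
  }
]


Search criteria: {'department': 'Operations', 'age': 40}

Checking 7 records:
  Heidi Davis: {department: Operations, age: 48}
  Dave Thomas: {department: Legal, age: 22}
  Karl Anderson: {department: Operations, age: 35}
  Rosa Jackson: {department: HR, age: 54}
  Ivan Taylor: {department: Operations, age: 40} <-- MATCH
  Liam Brown: {department: Support, age: 43}
  Quinn Davis: {department: Operations, age: 40} <-- MATCH

Matches: ["Ivan Taylor", "Quinn Davis"]

["Ivan Taylor", "Quinn Davis"]


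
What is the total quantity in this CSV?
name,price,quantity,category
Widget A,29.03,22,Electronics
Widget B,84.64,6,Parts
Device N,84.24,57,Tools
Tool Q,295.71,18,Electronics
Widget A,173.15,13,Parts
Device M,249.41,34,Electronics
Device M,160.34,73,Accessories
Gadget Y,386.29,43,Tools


Computing total quantity:
Values: [22, 6, 57, 18, 13, 34, 73, 43]
Sum = 266

266


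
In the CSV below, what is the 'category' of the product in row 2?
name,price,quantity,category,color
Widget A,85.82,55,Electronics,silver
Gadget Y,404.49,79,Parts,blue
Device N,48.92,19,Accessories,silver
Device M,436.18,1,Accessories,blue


Query: Row 2 ('Gadget Y'), column 'category'
Value: Parts

Parts


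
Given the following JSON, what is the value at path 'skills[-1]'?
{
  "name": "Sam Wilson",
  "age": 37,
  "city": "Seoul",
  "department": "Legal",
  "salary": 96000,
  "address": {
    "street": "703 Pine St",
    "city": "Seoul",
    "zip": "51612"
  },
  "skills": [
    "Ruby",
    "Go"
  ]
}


Query: skills[-1]
Path: skills -> last element
Value: Go

Go


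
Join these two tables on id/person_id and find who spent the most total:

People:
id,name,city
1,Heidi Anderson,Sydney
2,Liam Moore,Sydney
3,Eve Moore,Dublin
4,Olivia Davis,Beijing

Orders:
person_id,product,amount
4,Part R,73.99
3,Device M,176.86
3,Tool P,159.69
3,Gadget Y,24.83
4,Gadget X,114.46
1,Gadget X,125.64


Join on: people.id = orders.person_id

Joined rows:
  Olivia Davis (Beijing) bought Part R for $73.99
  Eve Moore (Dublin) bought Device M for $176.86
  Eve Moore (Dublin) bought Tool P for $159.69
  Eve Moore (Dublin) bought Gadget Y for $24.83
  Olivia Davis (Beijing) bought Gadget X for $114.46
  Heidi Anderson (Sydney) bought Gadget X for $125.64

Total per person:
  Eve Moore: $361.38
  Olivia Davis: $188.45
  Heidi Anderson: $125.64

Top spender: Eve Moore ($361.38)

Eve Moore ($361.38)


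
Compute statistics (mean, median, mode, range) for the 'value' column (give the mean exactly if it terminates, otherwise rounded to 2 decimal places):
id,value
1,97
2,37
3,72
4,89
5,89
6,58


Data: [97, 37, 72, 89, 89, 58]
Count: 6
Sum: 442
Mean: 442/6 ≈ 73.67 (rounded to 2 decimal places)
Sorted: [37, 58, 72, 89, 89, 97]
Median: 80.5
Mode: 89 (2 times)
Range: 97 - 37 = 60
Min: 37, Max: 97

mean≈73.67, median=80.5, mode=89, range=60


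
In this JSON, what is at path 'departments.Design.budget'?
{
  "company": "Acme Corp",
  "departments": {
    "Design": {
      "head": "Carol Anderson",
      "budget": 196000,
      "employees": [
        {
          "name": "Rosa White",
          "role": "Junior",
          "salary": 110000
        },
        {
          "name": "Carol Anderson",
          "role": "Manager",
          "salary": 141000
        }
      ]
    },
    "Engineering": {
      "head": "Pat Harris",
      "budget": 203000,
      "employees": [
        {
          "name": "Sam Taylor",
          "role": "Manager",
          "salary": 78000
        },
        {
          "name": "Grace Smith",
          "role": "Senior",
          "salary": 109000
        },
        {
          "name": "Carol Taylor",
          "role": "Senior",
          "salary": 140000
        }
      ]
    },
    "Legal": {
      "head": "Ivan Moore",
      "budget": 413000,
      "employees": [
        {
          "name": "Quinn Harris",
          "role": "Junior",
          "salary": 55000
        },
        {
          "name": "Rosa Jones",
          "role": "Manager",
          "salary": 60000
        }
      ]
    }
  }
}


Path: departments.Design.budget

Navigate:
  -> departments
  -> Design
  -> budget = 196000

196000


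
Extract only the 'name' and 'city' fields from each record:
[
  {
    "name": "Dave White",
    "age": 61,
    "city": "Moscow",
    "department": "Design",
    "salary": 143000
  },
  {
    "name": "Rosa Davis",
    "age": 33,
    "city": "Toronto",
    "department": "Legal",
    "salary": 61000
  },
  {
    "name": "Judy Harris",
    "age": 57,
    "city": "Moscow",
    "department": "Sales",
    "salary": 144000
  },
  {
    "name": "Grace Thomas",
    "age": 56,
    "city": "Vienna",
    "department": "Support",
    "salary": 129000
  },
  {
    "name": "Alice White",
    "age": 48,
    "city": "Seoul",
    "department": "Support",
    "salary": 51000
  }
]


Original: 5 records with fields: name, age, city, department, salary
Keep: ['name', 'city']
Drop: ['age', 'department', 'salary']
Result: 5 records, 2 fields each

[
  {
    "name": "Dave White",
    "city": "Moscow"
  },
  {
    "name": "Rosa Davis",
    "city": "Toronto"
  },
  {
    "name": "Judy Harris",
    "city": "Moscow"
  },
  {
    "name": "Grace Thomas",
    "city": "Vienna"
  },
  {
    "name": "Alice White",
    "city": "Seoul"
  }
]


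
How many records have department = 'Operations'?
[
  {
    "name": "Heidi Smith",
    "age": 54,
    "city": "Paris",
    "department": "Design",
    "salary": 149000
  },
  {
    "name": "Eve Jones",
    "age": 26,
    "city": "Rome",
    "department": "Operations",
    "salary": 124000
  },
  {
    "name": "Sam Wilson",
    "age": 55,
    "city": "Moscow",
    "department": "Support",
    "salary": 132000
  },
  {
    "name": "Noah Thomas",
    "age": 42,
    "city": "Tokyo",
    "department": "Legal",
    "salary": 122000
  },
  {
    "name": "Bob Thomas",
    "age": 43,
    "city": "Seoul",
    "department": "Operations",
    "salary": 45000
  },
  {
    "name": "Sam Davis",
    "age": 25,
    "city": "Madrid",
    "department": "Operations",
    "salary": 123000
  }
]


Data: 6 records
Condition: department = 'Operations'

Checking each record:
  Heidi Smith: Design
  Eve Jones: Operations MATCH
  Sam Wilson: Support
  Noah Thomas: Legal
  Bob Thomas: Operations MATCH
  Sam Davis: Operations MATCH

Count: 3

3


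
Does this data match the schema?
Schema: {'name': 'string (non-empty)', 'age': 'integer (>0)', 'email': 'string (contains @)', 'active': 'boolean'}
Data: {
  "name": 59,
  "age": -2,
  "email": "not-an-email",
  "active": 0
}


Validating each field against schema:
  name: FAIL (59 is not a string)
  age: FAIL (-2 is not > 0)
  email: FAIL ("not-an-email" does not contain @)
  active: FAIL (0 is not a boolean)

Result: INVALID (4 errors: name, age, email, active)

INVALID (4 errors: name, age, email, active)


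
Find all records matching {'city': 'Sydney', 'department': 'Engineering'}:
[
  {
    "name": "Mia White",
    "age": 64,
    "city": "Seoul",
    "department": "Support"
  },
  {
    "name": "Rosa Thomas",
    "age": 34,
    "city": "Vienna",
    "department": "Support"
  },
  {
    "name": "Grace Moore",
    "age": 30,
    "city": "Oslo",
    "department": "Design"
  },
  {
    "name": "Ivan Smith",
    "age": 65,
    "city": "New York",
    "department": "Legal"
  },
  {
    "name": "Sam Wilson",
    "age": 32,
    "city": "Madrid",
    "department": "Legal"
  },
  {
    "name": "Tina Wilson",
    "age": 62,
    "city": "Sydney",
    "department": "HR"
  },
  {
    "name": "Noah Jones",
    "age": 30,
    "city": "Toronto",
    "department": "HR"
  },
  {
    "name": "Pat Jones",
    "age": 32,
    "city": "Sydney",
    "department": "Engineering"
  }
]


Search criteria: {'city': 'Sydney', 'department': 'Engineering'}

Checking 8 records:
  Mia White: {city: Seoul, department: Support}
  Rosa Thomas: {city: Vienna, department: Support}
  Grace Moore: {city: Oslo, department: Design}
  Ivan Smith: {city: New York, department: Legal}
  Sam Wilson: {city: Madrid, department: Legal}
  Tina Wilson: {city: Sydney, department: HR}
  Noah Jones: {city: Toronto, department: HR}
  Pat Jones: {city: Sydney, department: Engineering} <-- MATCH

Matches: ["Pat Jones"]

["Pat Jones"]


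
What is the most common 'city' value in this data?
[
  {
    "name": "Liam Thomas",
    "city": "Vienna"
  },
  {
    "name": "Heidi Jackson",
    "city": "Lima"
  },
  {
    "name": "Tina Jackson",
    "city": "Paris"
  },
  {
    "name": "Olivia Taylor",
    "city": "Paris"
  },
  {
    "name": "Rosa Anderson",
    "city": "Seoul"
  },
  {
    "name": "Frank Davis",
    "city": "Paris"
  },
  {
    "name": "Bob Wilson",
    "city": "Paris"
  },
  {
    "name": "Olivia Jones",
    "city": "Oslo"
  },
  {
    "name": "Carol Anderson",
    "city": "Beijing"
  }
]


Counting 'city' values across 9 records:

  Paris: 4 ####
  Vienna: 1 #
  Lima: 1 #
  Seoul: 1 #
  Oslo: 1 #
  Beijing: 1 #

Most common: Paris (4 times)

Paris (4 times)


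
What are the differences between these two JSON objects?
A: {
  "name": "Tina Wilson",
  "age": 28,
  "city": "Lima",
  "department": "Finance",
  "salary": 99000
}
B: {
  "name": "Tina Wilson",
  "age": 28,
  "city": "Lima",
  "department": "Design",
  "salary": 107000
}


Comparing each field (in key order):
  name: same
  age: same
  city: same
  department: DIFFERENT
  salary: DIFFERENT
Differences:
  department: Finance -> Design
  salary: 99000 -> 107000

2 field(s) changed

2 changes: department, salary


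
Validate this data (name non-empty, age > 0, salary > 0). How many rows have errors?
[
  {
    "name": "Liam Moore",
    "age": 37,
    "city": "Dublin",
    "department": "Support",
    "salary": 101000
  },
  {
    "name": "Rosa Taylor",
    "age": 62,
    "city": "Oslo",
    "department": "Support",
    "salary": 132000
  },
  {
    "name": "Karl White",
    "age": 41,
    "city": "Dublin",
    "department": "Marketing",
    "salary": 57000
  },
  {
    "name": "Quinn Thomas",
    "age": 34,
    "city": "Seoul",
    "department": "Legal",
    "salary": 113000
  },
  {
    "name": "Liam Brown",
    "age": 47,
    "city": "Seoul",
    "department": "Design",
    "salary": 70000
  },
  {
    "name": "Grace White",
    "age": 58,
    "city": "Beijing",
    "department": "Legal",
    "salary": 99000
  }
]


Validating 6 records:
Rules: name non-empty, age > 0, salary > 0

  Row 1 (Liam Moore): OK
  Row 2 (Rosa Taylor): OK
  Row 3 (Karl White): OK
  Row 4 (Quinn Thomas): OK
  Row 5 (Liam Brown): OK
  Row 6 (Grace White): OK

Total errors: 0

0 errors


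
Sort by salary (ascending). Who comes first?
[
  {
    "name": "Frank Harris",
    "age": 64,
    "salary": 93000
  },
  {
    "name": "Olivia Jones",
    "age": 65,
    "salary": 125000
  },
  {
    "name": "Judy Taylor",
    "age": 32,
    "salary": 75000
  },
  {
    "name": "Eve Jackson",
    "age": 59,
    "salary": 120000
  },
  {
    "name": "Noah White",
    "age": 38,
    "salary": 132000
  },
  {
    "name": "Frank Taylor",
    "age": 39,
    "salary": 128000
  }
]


Sort by: salary (ascending)

Sorted order:
  1. Judy Taylor (salary = 75000)
  2. Frank Harris (salary = 93000)
  3. Eve Jackson (salary = 120000)
  4. Olivia Jones (salary = 125000)
  5. Frank Taylor (salary = 128000)
  6. Noah White (salary = 132000)

First: Judy Taylor

Judy Taylor


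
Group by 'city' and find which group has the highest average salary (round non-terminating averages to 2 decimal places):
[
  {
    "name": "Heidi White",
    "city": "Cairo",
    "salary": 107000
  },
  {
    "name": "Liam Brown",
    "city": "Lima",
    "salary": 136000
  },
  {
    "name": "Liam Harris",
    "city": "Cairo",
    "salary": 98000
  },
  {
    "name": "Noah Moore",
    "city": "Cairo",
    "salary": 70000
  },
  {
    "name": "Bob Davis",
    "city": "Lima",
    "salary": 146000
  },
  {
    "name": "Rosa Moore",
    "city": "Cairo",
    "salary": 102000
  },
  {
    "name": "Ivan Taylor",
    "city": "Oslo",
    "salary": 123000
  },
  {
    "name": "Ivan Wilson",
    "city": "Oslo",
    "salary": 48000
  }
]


Group by: city

Groups:
  Cairo: 4 people, avg salary = 377000/4 = $94250
  Lima: 2 people, avg salary = 282000/2 = $141000
  Oslo: 2 people, avg salary = 171000/2 = $85500

Highest average salary: Lima ($141000)

Lima ($141000)


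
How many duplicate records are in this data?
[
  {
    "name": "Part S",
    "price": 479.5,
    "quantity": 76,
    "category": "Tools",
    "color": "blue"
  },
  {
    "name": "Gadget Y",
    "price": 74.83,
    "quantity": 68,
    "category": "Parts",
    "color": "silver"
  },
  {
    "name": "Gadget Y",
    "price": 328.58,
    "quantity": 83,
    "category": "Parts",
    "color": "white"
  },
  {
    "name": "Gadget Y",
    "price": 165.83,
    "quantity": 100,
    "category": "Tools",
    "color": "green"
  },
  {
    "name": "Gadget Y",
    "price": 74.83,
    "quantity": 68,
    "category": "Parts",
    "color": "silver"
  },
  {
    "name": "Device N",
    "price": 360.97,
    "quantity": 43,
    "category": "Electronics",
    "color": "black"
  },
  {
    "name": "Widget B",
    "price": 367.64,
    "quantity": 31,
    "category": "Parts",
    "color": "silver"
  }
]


Checking 7 records for duplicates:

  Row 1: Part S ($479.5, qty 76)
  Row 2: Gadget Y ($74.83, qty 68)
  Row 3: Gadget Y ($328.58, qty 83)
  Row 4: Gadget Y ($165.83, qty 100)
  Row 5: Gadget Y ($74.83, qty 68) <-- DUPLICATE
  Row 6: Device N ($360.97, qty 43)
  Row 7: Widget B ($367.64, qty 31)

Duplicates found: 1
Unique records: 6

1 duplicates, 6 unique


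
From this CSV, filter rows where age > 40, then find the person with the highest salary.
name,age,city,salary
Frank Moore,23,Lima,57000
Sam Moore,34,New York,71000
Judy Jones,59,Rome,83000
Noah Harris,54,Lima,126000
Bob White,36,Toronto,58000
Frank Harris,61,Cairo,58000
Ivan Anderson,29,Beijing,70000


Filter: age > 40
Sort by: salary (descending)

Filtered records (3):
  Noah Harris, age 54, salary $126000
  Judy Jones, age 59, salary $83000
  Frank Harris, age 61, salary $58000

Highest salary: Noah Harris ($126000)

Noah Harris


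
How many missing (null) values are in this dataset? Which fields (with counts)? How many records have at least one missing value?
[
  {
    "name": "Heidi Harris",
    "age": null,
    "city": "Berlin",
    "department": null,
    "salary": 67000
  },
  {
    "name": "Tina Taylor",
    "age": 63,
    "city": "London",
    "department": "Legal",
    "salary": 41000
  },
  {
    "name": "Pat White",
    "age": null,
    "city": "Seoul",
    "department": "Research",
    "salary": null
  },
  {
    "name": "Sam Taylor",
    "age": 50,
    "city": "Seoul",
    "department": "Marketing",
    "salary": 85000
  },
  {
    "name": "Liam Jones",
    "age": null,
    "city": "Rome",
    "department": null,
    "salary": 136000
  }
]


Checking for missing (null) values in 5 records:

  Heidi Harris: age, department
  Tina Taylor: complete
  Pat White: age, salary
  Sam Taylor: complete
  Liam Jones: age, department

Per field:
  name: 0 missing
  age: 3 missing
  city: 0 missing
  department: 2 missing
  salary: 1 missing

Total missing values: 6
Records with any missing: 3

6 missing values (age: 3, department: 2, salary: 1); 3 incomplete records


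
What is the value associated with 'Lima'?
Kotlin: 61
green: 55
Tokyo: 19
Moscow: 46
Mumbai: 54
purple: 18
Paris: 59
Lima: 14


Looking up key 'Lima'
Value: 14

14


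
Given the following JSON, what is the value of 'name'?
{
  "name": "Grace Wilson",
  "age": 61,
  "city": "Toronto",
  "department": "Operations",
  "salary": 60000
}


Looking up field 'name'
Value: Grace Wilson

Grace Wilson


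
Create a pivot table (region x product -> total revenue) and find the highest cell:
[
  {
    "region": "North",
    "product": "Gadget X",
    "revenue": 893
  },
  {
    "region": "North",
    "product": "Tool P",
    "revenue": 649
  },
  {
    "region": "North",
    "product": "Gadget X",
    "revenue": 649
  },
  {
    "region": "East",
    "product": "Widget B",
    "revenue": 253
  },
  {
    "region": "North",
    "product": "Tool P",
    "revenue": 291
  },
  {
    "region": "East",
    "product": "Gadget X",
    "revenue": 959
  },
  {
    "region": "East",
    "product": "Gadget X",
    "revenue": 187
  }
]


Pivot: region (rows) x product (columns) -> total revenue

     Gadget X      Tool P        Widget B    
East          1146             0           253  
North         1542           940             0  

Highest: North / Gadget X = $1542

North / Gadget X = $1542


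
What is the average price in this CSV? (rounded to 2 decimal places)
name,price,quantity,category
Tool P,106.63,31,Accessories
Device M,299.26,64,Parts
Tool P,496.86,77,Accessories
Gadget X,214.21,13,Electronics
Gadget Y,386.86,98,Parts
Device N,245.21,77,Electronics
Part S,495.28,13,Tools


Computing average price:
Values: [106.63, 299.26, 496.86, 214.21, 386.86, 245.21, 495.28]
Sum = 2244.31
Count = 7
Average = 2244.31/7 ≈ 320.62 (rounded to 2 decimal places)

320.62
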